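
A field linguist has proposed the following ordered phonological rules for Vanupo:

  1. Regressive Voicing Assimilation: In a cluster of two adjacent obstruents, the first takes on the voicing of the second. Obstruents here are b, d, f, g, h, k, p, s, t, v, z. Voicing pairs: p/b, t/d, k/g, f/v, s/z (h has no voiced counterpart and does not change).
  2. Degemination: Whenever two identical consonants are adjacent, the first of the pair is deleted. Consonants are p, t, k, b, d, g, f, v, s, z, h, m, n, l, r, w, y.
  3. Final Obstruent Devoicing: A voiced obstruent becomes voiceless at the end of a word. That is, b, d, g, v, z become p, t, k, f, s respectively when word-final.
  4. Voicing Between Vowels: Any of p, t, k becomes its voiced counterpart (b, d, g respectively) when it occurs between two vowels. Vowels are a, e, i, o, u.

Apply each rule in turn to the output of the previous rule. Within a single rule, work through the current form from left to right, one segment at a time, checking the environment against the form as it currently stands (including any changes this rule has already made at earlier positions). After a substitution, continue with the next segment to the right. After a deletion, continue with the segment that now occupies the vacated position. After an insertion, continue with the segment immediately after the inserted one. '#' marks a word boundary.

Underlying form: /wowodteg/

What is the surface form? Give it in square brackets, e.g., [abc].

1 Regressive Voicing Assimilation: [wowodteg] → [wowotteg]
2 Degemination: [wowotteg] → [wowoteg]
3 Final Obstruent Devoicing: [wowoteg] → [wowotek]
4 Voicing Between Vowels: [wowotek] → [wowodek]

[wowodek]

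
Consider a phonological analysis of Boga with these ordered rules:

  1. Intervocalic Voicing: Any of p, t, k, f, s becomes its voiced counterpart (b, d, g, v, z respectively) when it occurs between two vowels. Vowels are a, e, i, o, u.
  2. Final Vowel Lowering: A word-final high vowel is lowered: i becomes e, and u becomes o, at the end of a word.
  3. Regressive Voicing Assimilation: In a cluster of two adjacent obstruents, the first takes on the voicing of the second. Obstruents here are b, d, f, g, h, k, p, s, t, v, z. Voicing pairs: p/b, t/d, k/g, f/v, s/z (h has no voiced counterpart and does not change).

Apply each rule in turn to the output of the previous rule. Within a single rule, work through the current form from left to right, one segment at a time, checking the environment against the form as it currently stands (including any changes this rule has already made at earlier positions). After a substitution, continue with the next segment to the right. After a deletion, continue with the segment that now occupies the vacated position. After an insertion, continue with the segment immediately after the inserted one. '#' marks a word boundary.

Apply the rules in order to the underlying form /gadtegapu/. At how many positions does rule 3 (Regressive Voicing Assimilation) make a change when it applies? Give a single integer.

1

1 Intervocalic Voicing: [gadtegapu] → [gadtegabu]
2 Final Vowel Lowering: [gadtegabu] → [gadtegabo]
3 Regressive Voicing Assimilation: [gadtegabo] → [gattegabo]
Rule 3 changed 1 position(s).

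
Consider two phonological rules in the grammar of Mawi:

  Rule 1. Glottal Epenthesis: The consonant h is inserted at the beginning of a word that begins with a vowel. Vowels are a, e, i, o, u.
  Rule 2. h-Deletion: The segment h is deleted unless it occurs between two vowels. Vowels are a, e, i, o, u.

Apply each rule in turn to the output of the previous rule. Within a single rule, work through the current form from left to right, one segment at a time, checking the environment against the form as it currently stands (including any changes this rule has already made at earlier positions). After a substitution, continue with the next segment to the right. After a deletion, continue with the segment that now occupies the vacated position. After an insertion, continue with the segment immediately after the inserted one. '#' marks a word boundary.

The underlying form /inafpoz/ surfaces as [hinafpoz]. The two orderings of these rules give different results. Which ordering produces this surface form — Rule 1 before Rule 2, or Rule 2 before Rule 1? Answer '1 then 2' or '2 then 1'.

2 then 1

Order 1 then 2:
  1 Glottal Epenthesis: [inafpoz] → [hinafpoz]
  2 h-Deletion: [hinafpoz] → [inafpoz]
  result: [inafpoz]
Order 2 then 1:
  2 h-Deletion: no change — [inafpoz]
  1 Glottal Epenthesis: [inafpoz] → [hinafpoz]
  result: [hinafpoz]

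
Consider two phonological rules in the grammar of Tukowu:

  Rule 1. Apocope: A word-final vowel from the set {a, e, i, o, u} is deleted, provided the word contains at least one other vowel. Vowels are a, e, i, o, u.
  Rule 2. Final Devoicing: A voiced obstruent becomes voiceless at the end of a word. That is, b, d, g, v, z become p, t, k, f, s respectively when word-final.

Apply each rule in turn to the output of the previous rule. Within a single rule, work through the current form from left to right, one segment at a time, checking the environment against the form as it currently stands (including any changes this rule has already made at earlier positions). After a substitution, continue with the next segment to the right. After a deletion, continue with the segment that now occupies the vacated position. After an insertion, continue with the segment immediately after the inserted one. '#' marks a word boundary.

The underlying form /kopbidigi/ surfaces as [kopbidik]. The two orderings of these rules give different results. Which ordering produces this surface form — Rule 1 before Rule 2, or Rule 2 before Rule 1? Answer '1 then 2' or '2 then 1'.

Order 1 then 2:
  1 Apocope: [kopbidigi] → [kopbidig]
  2 Final Devoicing: [kopbidig] → [kopbidik]
  result: [kopbidik]
Order 2 then 1:
  2 Final Devoicing: no change — [kopbidigi]
  1 Apocope: [kopbidigi] → [kopbidig]
  result: [kopbidig]

1 then 2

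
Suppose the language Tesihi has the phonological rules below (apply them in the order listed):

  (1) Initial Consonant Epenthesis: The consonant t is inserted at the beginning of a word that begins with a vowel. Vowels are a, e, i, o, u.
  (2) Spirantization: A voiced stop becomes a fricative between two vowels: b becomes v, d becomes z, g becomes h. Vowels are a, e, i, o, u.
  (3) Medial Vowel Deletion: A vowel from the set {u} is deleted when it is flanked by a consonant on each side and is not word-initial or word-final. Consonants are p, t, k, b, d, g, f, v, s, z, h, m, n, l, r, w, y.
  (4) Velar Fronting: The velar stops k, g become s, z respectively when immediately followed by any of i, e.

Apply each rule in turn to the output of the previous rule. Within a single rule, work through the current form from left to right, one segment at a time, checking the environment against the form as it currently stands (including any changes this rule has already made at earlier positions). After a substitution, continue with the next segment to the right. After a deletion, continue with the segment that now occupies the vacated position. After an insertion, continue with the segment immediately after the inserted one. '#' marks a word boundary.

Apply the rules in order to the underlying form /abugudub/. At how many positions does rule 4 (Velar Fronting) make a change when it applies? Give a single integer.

(1) Initial Consonant Epenthesis: [abugudub] → [tabugudub]
(2) Spirantization: [tabugudub] → [tavuhuzub]
(3) Medial Vowel Deletion: [tavuhuzub] → [tavhzb]
(4) Velar Fronting: no change — [tavhzb]
Rule 4 changed 0 position(s).

0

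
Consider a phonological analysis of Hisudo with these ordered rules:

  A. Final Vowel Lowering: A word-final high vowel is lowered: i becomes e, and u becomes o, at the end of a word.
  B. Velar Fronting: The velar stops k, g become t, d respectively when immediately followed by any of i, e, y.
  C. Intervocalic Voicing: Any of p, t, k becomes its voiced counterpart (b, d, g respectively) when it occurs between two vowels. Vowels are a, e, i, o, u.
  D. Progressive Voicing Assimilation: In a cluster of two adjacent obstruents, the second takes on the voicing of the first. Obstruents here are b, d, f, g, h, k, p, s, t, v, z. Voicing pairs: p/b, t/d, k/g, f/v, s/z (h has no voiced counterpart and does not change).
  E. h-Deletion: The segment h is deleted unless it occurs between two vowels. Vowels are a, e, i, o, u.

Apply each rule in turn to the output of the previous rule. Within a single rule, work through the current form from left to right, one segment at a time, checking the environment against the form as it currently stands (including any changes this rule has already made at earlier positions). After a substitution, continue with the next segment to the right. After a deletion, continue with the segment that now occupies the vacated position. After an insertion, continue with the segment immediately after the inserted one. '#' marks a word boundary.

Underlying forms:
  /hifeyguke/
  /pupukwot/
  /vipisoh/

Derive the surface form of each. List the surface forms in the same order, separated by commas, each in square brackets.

/hifeyguke/:
  A Final Vowel Lowering: no change — [hifeyguke]
  B Velar Fronting: [hifeyguke] → [hifeygute]
  C Intervocalic Voicing: [hifeygute] → [hifeygude]
  D Progressive Voicing Assimilation: no change — [hifeygude]
  E h-Deletion: [hifeygude] → [ifeygude]
/pupukwot/:
  A Final Vowel Lowering: no change — [pupukwot]
  B Velar Fronting: no change — [pupukwot]
  C Intervocalic Voicing: [pupukwot] → [pubukwot]
  D Progressive Voicing Assimilation: no change — [pubukwot]
  E h-Deletion: no change — [pubukwot]
/vipisoh/:
  A Final Vowel Lowering: no change — [vipisoh]
  B Velar Fronting: no change — [vipisoh]
  C Intervocalic Voicing: [vipisoh] → [vibisoh]
  D Progressive Voicing Assimilation: no change — [vibisoh]
  E h-Deletion: [vibisoh] → [vibiso]

[ifeygude], [pubukwot], [vibiso]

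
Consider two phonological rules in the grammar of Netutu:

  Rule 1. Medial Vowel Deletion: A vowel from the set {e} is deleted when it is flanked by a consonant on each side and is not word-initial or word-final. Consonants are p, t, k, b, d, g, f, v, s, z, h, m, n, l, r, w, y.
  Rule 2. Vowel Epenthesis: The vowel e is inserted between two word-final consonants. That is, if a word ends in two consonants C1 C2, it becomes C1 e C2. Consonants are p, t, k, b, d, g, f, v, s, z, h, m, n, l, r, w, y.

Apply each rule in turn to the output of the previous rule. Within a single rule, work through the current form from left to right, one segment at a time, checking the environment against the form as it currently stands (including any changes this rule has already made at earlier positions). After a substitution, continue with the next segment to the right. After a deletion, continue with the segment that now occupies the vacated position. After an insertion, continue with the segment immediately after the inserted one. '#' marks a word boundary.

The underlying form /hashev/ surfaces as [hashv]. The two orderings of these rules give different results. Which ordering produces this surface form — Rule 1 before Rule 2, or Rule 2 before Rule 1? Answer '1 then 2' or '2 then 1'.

Order 1 then 2:
  1 Medial Vowel Deletion: [hashev] → [hashv]
  2 Vowel Epenthesis: [hashv] → [hashev]
  result: [hashev]
Order 2 then 1:
  2 Vowel Epenthesis: no change — [hashev]
  1 Medial Vowel Deletion: [hashev] → [hashv]
  result: [hashv]

2 then 1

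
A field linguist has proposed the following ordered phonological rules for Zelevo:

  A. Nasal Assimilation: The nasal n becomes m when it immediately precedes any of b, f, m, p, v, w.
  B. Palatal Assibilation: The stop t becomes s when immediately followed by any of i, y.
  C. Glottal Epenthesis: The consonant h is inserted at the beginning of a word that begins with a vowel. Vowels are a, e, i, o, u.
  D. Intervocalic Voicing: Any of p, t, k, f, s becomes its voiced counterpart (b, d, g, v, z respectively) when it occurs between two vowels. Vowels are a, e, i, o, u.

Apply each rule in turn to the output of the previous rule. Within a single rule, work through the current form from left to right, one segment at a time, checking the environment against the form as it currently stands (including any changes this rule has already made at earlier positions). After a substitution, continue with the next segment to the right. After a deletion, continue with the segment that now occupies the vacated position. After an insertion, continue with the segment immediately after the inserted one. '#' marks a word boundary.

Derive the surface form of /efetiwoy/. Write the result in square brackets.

[heveziwoy]

A Nasal Assimilation: no change — [efetiwoy]
B Palatal Assibilation: [efetiwoy] → [efesiwoy]
C Glottal Epenthesis: [efesiwoy] → [hefesiwoy]
D Intervocalic Voicing: [hefesiwoy] → [heveziwoy]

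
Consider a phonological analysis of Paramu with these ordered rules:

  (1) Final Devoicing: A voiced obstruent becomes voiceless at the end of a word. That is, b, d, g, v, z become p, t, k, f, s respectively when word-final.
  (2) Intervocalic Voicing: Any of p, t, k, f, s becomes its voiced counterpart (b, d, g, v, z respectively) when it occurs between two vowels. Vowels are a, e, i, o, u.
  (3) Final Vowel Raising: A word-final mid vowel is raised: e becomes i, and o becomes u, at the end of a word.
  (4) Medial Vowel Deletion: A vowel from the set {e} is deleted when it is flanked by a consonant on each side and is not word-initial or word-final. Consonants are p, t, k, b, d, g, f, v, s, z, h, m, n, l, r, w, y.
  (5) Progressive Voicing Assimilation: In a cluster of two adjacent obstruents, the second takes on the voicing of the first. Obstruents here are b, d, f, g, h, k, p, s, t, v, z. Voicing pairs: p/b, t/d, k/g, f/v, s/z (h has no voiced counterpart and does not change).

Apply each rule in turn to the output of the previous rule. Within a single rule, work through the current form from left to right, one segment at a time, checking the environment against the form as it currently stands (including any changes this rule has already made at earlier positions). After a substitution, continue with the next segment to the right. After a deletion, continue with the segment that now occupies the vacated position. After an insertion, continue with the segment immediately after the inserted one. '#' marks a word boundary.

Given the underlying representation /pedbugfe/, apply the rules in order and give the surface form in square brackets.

(1) Final Devoicing: no change — [pedbugfe]
(2) Intervocalic Voicing: no change — [pedbugfe]
(3) Final Vowel Raising: [pedbugfe] → [pedbugfi]
(4) Medial Vowel Deletion: [pedbugfi] → [pdbugfi]
(5) Progressive Voicing Assimilation: [pdbugfi] → [ptpugvi]

[ptpugvi]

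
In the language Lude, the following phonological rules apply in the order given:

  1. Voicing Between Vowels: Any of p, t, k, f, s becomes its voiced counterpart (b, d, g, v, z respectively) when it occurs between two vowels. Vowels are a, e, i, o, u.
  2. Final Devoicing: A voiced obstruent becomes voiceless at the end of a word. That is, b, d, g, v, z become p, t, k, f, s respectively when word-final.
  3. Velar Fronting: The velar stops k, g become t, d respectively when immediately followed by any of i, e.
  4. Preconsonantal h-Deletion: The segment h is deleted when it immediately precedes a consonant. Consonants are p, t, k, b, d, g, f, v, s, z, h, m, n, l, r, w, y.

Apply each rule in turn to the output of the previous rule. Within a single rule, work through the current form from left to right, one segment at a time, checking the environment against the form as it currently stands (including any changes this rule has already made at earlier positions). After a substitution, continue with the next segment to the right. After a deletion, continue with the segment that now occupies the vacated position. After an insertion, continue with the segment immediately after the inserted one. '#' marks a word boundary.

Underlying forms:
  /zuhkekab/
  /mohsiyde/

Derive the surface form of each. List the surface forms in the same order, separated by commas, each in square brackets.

[zutegap], [mosiyde]

/zuhkekab/:
  1 Voicing Between Vowels: [zuhkekab] → [zuhkegab]
  2 Final Devoicing: [zuhkegab] → [zuhkegap]
  3 Velar Fronting: [zuhkegap] → [zuhtegap]
  4 Preconsonantal h-Deletion: [zuhtegap] → [zutegap]
/mohsiyde/:
  1 Voicing Between Vowels: no change — [mohsiyde]
  2 Final Devoicing: no change — [mohsiyde]
  3 Velar Fronting: no change — [mohsiyde]
  4 Preconsonantal h-Deletion: [mohsiyde] → [mosiyde]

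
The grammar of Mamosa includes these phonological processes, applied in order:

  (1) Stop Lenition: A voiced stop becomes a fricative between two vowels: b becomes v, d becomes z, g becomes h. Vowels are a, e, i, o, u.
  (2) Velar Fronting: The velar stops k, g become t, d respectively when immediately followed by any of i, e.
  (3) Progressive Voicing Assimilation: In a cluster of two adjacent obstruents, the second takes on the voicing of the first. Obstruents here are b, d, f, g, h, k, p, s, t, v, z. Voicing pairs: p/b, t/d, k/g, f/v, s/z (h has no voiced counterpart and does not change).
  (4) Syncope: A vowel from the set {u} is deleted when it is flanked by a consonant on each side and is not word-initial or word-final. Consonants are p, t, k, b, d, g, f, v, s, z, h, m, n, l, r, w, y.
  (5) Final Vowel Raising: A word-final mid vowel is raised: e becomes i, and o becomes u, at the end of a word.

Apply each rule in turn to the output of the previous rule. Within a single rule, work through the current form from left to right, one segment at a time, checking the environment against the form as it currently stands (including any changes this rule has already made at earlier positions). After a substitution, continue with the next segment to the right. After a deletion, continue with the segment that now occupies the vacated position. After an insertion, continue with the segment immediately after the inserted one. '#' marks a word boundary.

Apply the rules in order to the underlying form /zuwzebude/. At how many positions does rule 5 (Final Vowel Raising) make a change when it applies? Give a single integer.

1

(1) Stop Lenition: [zuwzebude] → [zuwzevuze]
(2) Velar Fronting: no change — [zuwzevuze]
(3) Progressive Voicing Assimilation: no change — [zuwzevuze]
(4) Syncope: [zuwzevuze] → [zwzevze]
(5) Final Vowel Raising: [zwzevze] → [zwzevzi]
Rule 5 changed 1 position(s).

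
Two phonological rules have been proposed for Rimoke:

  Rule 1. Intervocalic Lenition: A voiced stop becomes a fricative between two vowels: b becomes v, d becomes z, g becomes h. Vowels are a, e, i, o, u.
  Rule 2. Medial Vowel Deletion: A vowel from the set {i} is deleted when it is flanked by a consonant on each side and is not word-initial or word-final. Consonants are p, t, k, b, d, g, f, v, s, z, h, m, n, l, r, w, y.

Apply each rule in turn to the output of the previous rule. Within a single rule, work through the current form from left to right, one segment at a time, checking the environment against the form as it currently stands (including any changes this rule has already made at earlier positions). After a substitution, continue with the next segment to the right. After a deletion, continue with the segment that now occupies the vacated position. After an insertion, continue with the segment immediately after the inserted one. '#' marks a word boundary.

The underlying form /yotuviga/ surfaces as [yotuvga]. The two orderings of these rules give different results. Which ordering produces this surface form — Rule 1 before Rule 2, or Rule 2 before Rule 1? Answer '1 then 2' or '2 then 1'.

Order 1 then 2:
  1 Intervocalic Lenition: [yotuviga] → [yotuviha]
  2 Medial Vowel Deletion: [yotuviha] → [yotuvha]
  result: [yotuvha]
Order 2 then 1:
  2 Medial Vowel Deletion: [yotuviga] → [yotuvga]
  1 Intervocalic Lenition: no change — [yotuvga]
  result: [yotuvga]

2 then 1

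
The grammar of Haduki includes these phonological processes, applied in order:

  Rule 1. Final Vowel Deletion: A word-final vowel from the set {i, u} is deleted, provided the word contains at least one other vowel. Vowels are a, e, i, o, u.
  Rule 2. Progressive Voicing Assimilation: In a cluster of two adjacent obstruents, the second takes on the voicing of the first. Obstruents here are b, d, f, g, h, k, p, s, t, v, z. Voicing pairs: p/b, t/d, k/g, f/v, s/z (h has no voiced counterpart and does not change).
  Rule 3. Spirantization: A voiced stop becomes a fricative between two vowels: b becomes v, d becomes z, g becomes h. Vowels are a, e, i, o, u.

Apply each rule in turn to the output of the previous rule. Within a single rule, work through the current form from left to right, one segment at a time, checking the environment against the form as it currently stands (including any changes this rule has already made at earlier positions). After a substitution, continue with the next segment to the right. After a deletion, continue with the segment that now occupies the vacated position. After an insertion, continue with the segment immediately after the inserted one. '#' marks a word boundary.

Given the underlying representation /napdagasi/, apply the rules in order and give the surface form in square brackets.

[naptahas]

Rule 1 Final Vowel Deletion: [napdagasi] → [napdagas]
Rule 2 Progressive Voicing Assimilation: [napdagas] → [naptagas]
Rule 3 Spirantization: [naptagas] → [naptahas]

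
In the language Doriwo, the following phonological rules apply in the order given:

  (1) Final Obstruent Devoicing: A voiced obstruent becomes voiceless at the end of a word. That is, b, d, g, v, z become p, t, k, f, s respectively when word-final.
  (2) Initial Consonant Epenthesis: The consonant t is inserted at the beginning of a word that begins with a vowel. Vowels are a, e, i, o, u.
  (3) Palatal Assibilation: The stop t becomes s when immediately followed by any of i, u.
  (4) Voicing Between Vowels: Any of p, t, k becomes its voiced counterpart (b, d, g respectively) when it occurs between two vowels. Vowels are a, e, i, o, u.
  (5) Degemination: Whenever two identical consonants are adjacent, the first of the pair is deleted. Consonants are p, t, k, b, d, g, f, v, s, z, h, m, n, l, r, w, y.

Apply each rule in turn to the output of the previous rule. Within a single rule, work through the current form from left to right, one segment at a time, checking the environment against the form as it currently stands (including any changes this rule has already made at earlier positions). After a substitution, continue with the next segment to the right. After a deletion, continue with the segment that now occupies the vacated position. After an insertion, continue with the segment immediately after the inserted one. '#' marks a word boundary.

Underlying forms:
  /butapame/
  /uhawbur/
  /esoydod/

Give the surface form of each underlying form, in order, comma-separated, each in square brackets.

/butapame/:
  (1) Final Obstruent Devoicing: no change — [butapame]
  (2) Initial Consonant Epenthesis: no change — [butapame]
  (3) Palatal Assibilation: no change — [butapame]
  (4) Voicing Between Vowels: [butapame] → [budabame]
  (5) Degemination: no change — [budabame]
/uhawbur/:
  (1) Final Obstruent Devoicing: no change — [uhawbur]
  (2) Initial Consonant Epenthesis: [uhawbur] → [tuhawbur]
  (3) Palatal Assibilation: [tuhawbur] → [suhawbur]
  (4) Voicing Between Vowels: no change — [suhawbur]
  (5) Degemination: no change — [suhawbur]
/esoydod/:
  (1) Final Obstruent Devoicing: [esoydod] → [esoydot]
  (2) Initial Consonant Epenthesis: [esoydot] → [tesoydot]
  (3) Palatal Assibilation: no change — [tesoydot]
  (4) Voicing Between Vowels: no change — [tesoydot]
  (5) Degemination: no change — [tesoydot]

[budabame], [suhawbur], [tesoydot]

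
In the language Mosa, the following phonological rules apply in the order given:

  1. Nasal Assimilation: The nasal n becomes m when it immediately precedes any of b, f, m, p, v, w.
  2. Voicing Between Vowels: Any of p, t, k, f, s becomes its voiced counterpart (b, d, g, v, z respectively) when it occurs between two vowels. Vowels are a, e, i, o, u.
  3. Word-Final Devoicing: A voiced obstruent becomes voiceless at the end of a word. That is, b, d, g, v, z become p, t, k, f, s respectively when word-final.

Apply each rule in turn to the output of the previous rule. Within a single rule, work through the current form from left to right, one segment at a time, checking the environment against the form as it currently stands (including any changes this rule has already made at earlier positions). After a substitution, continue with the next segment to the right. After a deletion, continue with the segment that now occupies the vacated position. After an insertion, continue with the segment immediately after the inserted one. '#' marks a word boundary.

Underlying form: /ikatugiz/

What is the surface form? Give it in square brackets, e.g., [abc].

[igadugis]

1 Nasal Assimilation: no change — [ikatugiz]
2 Voicing Between Vowels: [ikatugiz] → [igadugiz]
3 Word-Final Devoicing: [igadugiz] → [igadugis]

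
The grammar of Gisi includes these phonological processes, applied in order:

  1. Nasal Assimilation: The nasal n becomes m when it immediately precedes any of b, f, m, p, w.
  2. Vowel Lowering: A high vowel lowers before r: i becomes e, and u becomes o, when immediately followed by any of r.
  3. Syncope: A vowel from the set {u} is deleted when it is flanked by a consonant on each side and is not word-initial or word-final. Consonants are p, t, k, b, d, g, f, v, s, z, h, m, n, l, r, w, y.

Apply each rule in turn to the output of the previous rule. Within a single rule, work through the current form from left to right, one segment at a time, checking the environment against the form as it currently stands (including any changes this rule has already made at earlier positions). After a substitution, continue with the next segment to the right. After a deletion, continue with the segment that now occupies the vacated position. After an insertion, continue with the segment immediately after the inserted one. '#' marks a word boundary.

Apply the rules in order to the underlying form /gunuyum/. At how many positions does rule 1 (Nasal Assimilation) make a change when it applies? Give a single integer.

1 Nasal Assimilation: no change — [gunuyum]
2 Vowel Lowering: no change — [gunuyum]
3 Syncope: [gunuyum] → [gnym]
Rule 1 changed 0 position(s).

0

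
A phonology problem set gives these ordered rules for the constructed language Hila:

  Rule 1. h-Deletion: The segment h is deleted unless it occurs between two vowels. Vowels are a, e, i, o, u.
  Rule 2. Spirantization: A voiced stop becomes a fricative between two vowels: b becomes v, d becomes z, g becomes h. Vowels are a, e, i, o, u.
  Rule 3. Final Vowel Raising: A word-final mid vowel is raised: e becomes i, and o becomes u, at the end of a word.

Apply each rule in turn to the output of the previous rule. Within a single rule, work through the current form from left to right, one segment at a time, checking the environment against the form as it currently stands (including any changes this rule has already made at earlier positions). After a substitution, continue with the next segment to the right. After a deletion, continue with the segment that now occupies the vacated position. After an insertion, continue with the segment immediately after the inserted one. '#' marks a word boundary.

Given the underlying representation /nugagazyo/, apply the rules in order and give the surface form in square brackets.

Rule 1 h-Deletion: no change — [nugagazyo]
Rule 2 Spirantization: [nugagazyo] → [nuhahazyo]
Rule 3 Final Vowel Raising: [nuhahazyo] → [nuhahazyu]

[nuhahazyu]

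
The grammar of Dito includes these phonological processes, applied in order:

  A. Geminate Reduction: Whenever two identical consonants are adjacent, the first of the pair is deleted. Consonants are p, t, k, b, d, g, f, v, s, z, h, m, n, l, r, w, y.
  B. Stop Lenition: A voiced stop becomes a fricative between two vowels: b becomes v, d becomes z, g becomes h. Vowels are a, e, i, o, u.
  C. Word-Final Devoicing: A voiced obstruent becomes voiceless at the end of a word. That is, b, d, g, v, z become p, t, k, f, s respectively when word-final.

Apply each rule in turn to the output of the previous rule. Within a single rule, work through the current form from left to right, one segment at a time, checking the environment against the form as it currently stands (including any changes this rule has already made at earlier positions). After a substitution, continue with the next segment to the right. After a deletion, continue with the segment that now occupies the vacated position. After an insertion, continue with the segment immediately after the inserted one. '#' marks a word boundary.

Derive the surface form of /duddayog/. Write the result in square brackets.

[duzayok]

A Geminate Reduction: [duddayog] → [dudayog]
B Stop Lenition: [dudayog] → [duzayog]
C Word-Final Devoicing: [duzayog] → [duzayok]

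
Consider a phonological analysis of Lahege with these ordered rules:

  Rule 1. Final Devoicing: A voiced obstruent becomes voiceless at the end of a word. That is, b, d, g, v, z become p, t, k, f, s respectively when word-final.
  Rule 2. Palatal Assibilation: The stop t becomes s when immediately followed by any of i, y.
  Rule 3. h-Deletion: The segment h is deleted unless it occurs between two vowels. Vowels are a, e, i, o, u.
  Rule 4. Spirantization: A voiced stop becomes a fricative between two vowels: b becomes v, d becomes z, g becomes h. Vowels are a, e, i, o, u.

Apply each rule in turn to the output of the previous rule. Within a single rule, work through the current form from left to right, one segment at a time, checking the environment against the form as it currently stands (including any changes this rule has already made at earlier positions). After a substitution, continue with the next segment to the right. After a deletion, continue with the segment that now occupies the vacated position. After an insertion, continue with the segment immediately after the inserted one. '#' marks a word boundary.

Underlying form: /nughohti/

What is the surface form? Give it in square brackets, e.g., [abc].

Rule 1 Final Devoicing: no change — [nughohti]
Rule 2 Palatal Assibilation: [nughohti] → [nughohsi]
Rule 3 h-Deletion: [nughohsi] → [nugosi]
Rule 4 Spirantization: [nugosi] → [nuhosi]

[nuhosi]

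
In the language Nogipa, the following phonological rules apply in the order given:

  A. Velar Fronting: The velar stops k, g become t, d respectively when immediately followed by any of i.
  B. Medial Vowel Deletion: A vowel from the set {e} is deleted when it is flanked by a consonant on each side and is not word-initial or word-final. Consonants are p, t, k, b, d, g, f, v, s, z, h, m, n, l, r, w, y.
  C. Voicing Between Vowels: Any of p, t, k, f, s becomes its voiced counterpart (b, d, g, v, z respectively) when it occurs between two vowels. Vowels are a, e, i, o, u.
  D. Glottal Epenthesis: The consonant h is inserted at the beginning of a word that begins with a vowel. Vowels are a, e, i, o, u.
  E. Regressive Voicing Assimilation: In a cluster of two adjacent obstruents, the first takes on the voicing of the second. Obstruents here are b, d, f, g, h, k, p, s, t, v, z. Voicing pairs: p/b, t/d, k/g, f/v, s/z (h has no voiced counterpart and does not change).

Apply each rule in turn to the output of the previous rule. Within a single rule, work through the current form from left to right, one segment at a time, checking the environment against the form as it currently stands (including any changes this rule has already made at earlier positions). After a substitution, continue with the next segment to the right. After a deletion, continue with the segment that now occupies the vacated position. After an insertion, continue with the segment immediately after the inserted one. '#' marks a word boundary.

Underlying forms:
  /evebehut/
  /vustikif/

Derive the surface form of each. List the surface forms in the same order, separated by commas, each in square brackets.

/evebehut/:
  A Velar Fronting: no change — [evebehut]
  B Medial Vowel Deletion: [evebehut] → [evbhut]
  C Voicing Between Vowels: no change — [evbhut]
  D Glottal Epenthesis: [evbhut] → [hevbhut]
  E Regressive Voicing Assimilation: [hevbhut] → [hevphut]
/vustikif/:
  A Velar Fronting: [vustikif] → [vustitif]
  B Medial Vowel Deletion: no change — [vustitif]
  C Voicing Between Vowels: [vustitif] → [vustidif]
  D Glottal Epenthesis: no change — [vustidif]
  E Regressive Voicing Assimilation: no change — [vustidif]

[hevphut], [vustidif]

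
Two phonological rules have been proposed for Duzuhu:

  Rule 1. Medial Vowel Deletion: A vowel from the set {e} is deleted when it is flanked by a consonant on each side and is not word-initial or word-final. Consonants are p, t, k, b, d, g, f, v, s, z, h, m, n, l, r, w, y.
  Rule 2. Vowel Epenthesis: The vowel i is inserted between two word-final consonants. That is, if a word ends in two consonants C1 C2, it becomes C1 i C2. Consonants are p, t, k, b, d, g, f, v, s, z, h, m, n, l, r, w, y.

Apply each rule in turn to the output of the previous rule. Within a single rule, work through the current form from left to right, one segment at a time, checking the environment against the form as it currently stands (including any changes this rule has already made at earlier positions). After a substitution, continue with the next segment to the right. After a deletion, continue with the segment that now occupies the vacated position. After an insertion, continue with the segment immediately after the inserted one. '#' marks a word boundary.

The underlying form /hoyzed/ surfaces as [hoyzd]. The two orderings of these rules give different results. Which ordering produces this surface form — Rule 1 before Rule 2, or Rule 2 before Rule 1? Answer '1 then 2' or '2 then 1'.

Order 1 then 2:
  1 Medial Vowel Deletion: [hoyzed] → [hoyzd]
  2 Vowel Epenthesis: [hoyzd] → [hoyzid]
  result: [hoyzid]
Order 2 then 1:
  2 Vowel Epenthesis: no change — [hoyzed]
  1 Medial Vowel Deletion: [hoyzed] → [hoyzd]
  result: [hoyzd]

2 then 1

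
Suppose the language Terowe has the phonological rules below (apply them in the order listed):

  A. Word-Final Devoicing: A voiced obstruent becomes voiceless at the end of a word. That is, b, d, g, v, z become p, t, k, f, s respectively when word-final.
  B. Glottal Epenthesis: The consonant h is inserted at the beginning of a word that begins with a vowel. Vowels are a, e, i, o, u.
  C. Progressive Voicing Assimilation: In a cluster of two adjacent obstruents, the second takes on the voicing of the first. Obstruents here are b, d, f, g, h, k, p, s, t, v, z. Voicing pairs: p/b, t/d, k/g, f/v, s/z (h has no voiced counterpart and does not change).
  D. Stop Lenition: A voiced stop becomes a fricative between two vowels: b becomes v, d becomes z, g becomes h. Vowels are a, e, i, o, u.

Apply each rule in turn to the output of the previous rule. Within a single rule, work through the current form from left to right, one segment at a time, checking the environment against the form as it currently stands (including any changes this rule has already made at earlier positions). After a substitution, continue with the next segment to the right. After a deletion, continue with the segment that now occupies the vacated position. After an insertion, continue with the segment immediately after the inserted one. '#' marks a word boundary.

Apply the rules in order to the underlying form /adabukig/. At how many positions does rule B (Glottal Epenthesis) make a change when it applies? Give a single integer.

1

A Word-Final Devoicing: [adabukig] → [adabukik]
B Glottal Epenthesis: [adabukik] → [hadabukik]
C Progressive Voicing Assimilation: no change — [hadabukik]
D Stop Lenition: [hadabukik] → [hazavukik]
Rule B changed 1 position(s).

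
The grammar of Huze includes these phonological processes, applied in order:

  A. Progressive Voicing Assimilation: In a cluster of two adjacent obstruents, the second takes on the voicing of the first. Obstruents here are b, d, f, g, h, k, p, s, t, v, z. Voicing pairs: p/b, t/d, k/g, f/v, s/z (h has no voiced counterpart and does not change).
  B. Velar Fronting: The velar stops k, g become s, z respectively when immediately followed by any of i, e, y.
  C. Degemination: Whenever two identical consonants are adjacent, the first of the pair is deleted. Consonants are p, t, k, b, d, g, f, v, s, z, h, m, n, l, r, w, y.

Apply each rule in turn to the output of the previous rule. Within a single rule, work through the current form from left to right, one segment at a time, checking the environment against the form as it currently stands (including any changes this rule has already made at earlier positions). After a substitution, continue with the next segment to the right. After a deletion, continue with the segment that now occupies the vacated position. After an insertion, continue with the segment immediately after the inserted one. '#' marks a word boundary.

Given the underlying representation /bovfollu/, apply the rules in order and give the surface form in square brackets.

A Progressive Voicing Assimilation: [bovfollu] → [bovvollu]
B Velar Fronting: no change — [bovvollu]
C Degemination: [bovvollu] → [bovolu]

[bovolu]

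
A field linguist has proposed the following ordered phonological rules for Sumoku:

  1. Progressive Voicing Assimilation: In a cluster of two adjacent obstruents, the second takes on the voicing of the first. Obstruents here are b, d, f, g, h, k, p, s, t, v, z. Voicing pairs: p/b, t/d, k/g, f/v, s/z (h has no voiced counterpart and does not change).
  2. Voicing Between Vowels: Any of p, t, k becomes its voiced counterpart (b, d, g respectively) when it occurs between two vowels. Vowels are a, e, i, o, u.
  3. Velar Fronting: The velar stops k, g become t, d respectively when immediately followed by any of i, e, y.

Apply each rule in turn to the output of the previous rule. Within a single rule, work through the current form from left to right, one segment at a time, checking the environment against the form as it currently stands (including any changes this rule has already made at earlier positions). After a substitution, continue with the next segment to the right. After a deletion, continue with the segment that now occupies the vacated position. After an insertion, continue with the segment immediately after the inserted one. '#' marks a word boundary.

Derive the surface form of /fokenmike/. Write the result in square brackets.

1 Progressive Voicing Assimilation: no change — [fokenmike]
2 Voicing Between Vowels: [fokenmike] → [fogenmige]
3 Velar Fronting: [fogenmige] → [fodenmide]

[fodenmide]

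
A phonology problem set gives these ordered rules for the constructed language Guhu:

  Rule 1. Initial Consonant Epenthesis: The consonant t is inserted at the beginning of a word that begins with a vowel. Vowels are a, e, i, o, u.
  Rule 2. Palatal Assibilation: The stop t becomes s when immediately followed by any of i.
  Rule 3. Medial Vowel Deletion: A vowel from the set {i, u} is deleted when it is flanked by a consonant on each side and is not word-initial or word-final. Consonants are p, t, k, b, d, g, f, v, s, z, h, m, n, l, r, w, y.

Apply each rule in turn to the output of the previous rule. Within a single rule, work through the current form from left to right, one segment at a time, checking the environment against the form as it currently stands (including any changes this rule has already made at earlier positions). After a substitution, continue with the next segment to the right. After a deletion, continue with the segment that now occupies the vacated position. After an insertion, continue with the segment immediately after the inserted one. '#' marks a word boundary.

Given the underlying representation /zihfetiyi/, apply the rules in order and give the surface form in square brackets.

[zhfesyi]

Rule 1 Initial Consonant Epenthesis: no change — [zihfetiyi]
Rule 2 Palatal Assibilation: [zihfetiyi] → [zihfesiyi]
Rule 3 Medial Vowel Deletion: [zihfesiyi] → [zhfesyi]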